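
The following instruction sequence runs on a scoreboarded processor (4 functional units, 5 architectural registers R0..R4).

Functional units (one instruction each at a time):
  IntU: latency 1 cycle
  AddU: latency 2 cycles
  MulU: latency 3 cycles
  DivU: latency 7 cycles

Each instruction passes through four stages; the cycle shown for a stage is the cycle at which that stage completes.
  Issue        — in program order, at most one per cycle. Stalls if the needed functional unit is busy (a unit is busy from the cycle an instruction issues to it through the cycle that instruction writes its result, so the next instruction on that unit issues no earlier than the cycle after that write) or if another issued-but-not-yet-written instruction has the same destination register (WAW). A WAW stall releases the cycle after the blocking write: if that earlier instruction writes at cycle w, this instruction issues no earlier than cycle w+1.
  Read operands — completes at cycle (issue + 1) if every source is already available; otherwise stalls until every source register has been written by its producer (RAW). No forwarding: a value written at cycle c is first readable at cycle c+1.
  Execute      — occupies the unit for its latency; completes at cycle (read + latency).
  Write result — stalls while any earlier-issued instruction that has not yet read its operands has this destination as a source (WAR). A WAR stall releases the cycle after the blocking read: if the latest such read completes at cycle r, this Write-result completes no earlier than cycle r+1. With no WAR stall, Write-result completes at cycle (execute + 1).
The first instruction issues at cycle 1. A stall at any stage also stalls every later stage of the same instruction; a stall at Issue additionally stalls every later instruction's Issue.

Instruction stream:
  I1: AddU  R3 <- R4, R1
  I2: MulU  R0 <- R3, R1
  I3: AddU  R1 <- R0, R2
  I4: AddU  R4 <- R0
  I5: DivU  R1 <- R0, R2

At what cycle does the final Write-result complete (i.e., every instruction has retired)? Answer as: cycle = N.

  I1 | 1 | 2 | 4 | 5
  I2 | 2 | 6 | 9 | 10   RAW R3: wait I1 write@5
  I3 | 6 | 11 | 13 | 14   struct: AddU busy until I1 writes@5 · RAW R0: wait I2 write@10
  I4 | 15 | 16 | 18 | 19   struct: AddU busy until I3 writes@14
  I5 | 16 | 17 | 24 | 25

cycle = 25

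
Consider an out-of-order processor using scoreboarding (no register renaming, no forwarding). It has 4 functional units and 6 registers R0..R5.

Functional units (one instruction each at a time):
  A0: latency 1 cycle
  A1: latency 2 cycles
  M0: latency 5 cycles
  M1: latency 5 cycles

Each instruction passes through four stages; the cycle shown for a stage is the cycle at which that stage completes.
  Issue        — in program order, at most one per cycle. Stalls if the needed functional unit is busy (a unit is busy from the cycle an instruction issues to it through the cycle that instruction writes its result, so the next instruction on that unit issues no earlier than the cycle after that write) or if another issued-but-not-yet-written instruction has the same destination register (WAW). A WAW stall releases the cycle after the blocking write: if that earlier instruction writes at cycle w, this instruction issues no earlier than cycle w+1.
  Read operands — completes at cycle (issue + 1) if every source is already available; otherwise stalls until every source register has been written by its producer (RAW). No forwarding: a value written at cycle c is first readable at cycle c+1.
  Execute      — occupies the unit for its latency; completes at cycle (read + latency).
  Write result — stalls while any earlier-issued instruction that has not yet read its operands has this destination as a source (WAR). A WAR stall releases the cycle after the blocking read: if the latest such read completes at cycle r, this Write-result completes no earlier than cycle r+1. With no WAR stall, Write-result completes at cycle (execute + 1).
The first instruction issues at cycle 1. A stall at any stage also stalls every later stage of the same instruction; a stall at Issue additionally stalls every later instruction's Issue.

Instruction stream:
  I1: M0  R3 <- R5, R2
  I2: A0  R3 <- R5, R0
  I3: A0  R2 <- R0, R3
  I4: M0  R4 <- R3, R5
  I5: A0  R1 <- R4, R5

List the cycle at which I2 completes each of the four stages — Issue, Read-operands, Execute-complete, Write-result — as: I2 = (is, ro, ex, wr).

I1: IS=1 RO=2 EX=7 WR=8
I2: IS=9 RO=10 EX=11 WR=12  [WAW R3: wait I1 write@8]
I3: IS=13 RO=14 EX=15 WR=16  [struct: A0 busy until I2 writes@12]
I4: IS=14 RO=15 EX=20 WR=21
I5: IS=17 RO=22 EX=23 WR=24  [struct: A0 busy until I3 writes@16; RAW R4: wait I4 write@21]

I2 = (9, 10, 11, 12)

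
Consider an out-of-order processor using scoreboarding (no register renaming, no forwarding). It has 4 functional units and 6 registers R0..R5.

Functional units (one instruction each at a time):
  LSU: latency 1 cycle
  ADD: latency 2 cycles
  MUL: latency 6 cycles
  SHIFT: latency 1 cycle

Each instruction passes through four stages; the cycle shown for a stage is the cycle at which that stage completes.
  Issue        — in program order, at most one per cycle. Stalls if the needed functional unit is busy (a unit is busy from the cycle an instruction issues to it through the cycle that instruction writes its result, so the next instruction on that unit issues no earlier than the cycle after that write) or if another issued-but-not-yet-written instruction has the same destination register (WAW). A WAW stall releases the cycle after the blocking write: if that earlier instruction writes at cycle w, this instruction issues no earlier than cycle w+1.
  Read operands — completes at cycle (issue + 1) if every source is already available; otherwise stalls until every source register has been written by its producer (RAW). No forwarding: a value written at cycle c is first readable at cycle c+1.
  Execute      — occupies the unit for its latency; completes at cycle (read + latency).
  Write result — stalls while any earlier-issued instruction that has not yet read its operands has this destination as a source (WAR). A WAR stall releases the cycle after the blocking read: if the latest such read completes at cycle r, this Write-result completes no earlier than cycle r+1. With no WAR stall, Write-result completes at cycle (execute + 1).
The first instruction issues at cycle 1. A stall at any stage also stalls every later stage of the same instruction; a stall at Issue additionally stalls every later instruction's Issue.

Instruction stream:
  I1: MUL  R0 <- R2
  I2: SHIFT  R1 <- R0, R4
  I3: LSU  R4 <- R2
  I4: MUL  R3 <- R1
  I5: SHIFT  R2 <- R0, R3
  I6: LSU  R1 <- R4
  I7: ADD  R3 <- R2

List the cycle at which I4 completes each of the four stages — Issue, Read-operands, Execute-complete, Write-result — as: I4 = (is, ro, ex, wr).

I4 = (10, 13, 19, 20)

1) issue 1, read 2, done 8, write 9
2) issue 2, read 10, done 11, write 12  <RAW R0: wait I1 write@9>
3) issue 3, read 4, done 5, write 11  <WAR R4: wait I2 read@10>
4) issue 10, read 13, done 19, write 20  <struct: MUL busy until I1 writes@9 / RAW R1: wait I2 write@12>
5) issue 13, read 21, done 22, write 23  <struct: SHIFT busy until I2 writes@12 / RAW R3: wait I4 write@20>
6) issue 14, read 15, done 16, write 17
7) issue 21, read 24, done 26, write 27  <WAW R3: wait I4 write@20 / RAW R2: wait I5 write@23>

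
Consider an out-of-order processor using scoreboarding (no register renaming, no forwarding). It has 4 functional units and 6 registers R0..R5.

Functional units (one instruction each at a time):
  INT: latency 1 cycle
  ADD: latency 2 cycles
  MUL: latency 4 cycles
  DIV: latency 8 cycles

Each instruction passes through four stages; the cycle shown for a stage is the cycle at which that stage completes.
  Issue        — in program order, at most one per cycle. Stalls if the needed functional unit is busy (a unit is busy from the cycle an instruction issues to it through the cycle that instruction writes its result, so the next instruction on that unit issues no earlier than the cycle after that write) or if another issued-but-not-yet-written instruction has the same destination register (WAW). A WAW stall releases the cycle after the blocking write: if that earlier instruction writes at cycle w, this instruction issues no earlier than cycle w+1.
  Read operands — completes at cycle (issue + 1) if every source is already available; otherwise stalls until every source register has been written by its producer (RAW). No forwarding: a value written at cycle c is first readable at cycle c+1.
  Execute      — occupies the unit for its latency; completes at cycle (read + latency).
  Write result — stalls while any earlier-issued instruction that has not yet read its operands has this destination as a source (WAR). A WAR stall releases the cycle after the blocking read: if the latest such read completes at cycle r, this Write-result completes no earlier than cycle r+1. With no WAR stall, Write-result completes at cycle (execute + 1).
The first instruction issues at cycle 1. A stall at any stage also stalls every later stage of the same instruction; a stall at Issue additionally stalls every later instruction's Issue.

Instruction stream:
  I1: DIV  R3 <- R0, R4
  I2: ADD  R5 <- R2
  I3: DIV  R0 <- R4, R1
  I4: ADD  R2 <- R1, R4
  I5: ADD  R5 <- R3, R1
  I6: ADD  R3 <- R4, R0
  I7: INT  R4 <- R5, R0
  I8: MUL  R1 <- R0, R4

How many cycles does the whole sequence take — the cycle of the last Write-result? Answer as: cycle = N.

cycle = 33

t=1  I1→DIV
t=2  I1 RO · I2→ADD
t=3  I2 RO
t=5  I2 EX
t=6  I2 WR R5
t=10  I1 EX
t=11  I1 WR R3
t=12  I3→DIV
t=13  I3 RO · I4→ADD
t=14  I4 RO
t=16  I4 EX
t=17  I4 WR R2
t=18  I5→ADD
t=19  I5 RO
t=21  I3 EX · I5 EX
t=22  I3 WR R0 · I5 WR R5
t=23  I6→ADD
t=24  I6 RO · I7→INT
t=25  I7 RO · I8→MUL
t=26  I6 EX · I7 EX
t=27  I6 WR R3 · I7 WR R4
t=28  I8 RO
t=32  I8 EX
t=33  I8 WR R1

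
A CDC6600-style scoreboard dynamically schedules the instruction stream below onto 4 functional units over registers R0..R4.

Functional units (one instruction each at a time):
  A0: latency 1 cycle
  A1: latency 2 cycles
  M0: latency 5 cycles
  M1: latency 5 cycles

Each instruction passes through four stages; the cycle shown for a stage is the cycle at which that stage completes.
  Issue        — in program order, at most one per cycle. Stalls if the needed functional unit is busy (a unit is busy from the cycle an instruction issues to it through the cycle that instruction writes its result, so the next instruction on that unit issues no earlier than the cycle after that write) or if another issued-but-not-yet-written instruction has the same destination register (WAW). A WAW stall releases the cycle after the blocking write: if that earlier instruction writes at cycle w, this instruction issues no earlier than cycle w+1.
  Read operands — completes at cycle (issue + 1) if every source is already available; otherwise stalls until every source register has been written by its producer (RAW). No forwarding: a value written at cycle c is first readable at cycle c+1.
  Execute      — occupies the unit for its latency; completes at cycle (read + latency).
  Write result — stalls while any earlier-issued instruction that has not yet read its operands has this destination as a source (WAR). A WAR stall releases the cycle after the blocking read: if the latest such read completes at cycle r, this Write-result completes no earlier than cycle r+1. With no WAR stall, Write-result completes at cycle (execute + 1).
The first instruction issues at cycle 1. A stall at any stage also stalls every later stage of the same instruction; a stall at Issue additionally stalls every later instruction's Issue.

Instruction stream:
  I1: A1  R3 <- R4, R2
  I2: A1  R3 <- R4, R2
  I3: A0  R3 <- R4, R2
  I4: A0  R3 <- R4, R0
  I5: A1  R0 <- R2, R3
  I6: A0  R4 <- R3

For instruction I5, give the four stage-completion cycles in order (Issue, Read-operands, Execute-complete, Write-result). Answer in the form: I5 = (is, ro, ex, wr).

I5 = (16, 19, 21, 22)

t=1  issue I1 (A1)
t=2  I1 read-ops
t=4  I1 finished on A1
t=5  I1→R3
t=6  issue I2 (A1)
t=7  I2 read-ops
t=9  I2 finished on A1
t=10  I2→R3
t=11  issue I3 (A0)
t=12  I3 read-ops
t=13  I3 finished on A0
t=14  I3→R3
t=15  issue I4 (A0)
t=16  I4 read-ops, issue I5 (A1)
t=17  I4 finished on A0
t=18  I4→R3
t=19  I5 read-ops, issue I6 (A0)
t=20  I6 read-ops
t=21  I5 finished on A1, I6 finished on A0
t=22  I5→R0, I6→R4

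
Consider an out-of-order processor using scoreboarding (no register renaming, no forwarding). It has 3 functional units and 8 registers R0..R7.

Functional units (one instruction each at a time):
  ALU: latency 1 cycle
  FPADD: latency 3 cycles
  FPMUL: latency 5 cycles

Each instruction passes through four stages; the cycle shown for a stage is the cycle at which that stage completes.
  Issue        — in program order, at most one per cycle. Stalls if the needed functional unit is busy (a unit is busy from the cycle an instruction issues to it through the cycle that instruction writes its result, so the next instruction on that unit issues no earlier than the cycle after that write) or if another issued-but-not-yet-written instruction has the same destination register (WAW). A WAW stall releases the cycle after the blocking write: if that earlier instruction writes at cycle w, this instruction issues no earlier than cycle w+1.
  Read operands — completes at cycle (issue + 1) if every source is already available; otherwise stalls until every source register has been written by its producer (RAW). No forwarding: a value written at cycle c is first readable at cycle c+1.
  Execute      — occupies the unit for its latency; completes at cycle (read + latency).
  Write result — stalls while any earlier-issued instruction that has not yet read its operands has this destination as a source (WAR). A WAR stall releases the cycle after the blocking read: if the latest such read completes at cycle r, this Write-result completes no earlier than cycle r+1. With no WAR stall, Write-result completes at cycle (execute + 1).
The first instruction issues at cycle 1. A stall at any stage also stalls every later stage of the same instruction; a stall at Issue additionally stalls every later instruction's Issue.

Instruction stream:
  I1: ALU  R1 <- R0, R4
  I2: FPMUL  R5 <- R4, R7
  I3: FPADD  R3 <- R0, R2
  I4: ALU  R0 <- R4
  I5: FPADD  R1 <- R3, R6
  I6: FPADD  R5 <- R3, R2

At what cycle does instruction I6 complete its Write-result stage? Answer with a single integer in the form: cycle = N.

t=1  I1 dispatched to ALU
t=2  I1 operands ready; I2 dispatched to FPMUL
t=3  I1 complete; I2 operands ready; I3 dispatched to FPADD
t=4  R1←I1; I3 operands ready
t=5  I4 dispatched to ALU
t=6  I4 operands ready
t=7  I3 complete; I4 complete
t=8  I2 complete; R3←I3; R0←I4
t=9  R5←I2; I5 dispatched to FPADD
t=10  I5 operands ready
t=13  I5 complete
t=14  R1←I5
t=15  I6 dispatched to FPADD
t=16  I6 operands ready
t=19  I6 complete
t=20  R5←I6

cycle = 20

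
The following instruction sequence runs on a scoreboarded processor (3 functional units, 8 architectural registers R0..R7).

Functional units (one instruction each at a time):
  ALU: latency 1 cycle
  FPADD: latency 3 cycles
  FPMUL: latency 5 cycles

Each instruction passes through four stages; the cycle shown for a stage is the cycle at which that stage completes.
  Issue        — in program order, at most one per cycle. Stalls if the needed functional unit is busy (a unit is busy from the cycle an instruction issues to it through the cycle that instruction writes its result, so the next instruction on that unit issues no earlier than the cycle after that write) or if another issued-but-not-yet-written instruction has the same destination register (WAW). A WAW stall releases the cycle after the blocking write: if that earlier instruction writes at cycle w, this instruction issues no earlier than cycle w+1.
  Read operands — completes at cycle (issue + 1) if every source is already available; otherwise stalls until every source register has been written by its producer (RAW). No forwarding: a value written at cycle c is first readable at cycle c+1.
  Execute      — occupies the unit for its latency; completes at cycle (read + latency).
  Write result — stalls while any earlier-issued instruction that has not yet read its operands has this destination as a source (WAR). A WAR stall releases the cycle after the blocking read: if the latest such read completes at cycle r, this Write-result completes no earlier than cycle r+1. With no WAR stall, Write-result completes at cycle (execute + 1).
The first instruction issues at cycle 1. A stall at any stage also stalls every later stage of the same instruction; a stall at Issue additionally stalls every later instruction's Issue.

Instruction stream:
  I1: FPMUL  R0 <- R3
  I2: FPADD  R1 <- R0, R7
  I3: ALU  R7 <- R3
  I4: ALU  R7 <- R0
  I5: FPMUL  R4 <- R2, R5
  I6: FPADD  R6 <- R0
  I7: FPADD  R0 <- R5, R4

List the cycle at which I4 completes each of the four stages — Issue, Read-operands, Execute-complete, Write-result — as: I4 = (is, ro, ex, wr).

I1  is:1  ro:2  ex:7  wr:8
I2  is:2  ro:9  ex:12  wr:13  — RAW R0: wait I1 write@8
I3  is:3  ro:4  ex:5  wr:10  — WAR R7: wait I2 read@9
I4  is:11  ro:12  ex:13  wr:14  — struct: ALU busy until I3 writes@10
I5  is:12  ro:13  ex:18  wr:19
I6  is:14  ro:15  ex:18  wr:19  — struct: FPADD busy until I2 writes@13
I7  is:20  ro:21  ex:24  wr:25  — struct: FPADD busy until I6 writes@19

I4 = (11, 12, 13, 14)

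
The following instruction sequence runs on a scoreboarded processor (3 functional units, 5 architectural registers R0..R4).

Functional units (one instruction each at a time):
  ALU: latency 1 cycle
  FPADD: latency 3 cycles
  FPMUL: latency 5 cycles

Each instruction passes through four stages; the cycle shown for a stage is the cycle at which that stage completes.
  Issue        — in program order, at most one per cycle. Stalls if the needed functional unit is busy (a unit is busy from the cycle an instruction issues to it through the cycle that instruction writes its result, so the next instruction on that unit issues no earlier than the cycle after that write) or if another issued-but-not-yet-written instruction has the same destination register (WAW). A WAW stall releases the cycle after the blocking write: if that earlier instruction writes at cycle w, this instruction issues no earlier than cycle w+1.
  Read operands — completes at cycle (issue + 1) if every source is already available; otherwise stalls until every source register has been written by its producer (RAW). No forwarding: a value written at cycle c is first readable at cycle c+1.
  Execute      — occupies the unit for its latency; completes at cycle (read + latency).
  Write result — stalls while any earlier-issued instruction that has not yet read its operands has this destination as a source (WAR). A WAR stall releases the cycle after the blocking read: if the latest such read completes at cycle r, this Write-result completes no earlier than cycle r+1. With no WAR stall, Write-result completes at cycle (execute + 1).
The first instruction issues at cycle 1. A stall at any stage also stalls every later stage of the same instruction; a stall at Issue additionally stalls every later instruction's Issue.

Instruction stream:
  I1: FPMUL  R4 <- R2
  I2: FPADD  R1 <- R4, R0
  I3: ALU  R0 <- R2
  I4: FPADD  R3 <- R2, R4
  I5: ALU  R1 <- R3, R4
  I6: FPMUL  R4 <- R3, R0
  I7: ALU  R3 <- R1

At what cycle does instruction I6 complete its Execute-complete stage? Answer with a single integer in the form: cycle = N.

[1] I1→FPMUL
[2] I1 RO · I2→FPADD
[3] I3→ALU
[4] I3 RO
[5] I3 EX
[7] I1 EX
[8] I1 WR R4
[9] I2 RO
[10] I3 WR R0
[12] I2 EX
[13] I2 WR R1
[14] I4→FPADD
[15] I4 RO · I5→ALU
[16] I6→FPMUL
[18] I4 EX
[19] I4 WR R3
[20] I5 RO · I6 RO
[21] I5 EX
[22] I5 WR R1
[23] I7→ALU
[24] I7 RO
[25] I6 EX · I7 EX
[26] I6 WR R4 · I7 WR R3

cycle = 25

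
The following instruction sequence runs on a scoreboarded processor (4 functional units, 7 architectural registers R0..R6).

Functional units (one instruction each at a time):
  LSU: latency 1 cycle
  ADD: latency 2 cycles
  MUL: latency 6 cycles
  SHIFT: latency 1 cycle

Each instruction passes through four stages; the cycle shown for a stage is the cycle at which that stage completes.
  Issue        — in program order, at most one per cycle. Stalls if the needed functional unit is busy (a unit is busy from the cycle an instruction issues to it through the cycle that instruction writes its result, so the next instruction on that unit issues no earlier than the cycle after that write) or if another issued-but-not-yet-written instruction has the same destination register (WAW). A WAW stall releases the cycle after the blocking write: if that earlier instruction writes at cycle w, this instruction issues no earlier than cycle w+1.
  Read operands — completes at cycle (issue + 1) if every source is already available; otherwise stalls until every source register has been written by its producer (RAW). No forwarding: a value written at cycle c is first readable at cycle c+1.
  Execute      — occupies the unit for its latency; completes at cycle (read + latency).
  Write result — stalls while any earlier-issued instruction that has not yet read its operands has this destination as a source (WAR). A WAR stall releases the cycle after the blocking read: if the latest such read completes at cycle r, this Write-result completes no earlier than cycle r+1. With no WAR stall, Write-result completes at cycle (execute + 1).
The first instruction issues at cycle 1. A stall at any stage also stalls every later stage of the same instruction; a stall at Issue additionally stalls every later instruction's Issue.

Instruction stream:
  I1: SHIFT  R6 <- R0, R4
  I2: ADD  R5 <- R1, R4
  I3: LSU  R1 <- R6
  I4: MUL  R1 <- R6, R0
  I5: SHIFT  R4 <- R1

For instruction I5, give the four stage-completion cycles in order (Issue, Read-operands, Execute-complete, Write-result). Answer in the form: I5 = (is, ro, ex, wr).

[I1] 1/2/3/4
[I2] 2/3/5/6
[I3] 3/5/6/7  (RAW R6: wait I1 write@4)
[I4] 8/9/15/16  (WAW R1: wait I3 write@7)
[I5] 9/17/18/19  (RAW R1: wait I4 write@16)

I5 = (9, 17, 18, 19)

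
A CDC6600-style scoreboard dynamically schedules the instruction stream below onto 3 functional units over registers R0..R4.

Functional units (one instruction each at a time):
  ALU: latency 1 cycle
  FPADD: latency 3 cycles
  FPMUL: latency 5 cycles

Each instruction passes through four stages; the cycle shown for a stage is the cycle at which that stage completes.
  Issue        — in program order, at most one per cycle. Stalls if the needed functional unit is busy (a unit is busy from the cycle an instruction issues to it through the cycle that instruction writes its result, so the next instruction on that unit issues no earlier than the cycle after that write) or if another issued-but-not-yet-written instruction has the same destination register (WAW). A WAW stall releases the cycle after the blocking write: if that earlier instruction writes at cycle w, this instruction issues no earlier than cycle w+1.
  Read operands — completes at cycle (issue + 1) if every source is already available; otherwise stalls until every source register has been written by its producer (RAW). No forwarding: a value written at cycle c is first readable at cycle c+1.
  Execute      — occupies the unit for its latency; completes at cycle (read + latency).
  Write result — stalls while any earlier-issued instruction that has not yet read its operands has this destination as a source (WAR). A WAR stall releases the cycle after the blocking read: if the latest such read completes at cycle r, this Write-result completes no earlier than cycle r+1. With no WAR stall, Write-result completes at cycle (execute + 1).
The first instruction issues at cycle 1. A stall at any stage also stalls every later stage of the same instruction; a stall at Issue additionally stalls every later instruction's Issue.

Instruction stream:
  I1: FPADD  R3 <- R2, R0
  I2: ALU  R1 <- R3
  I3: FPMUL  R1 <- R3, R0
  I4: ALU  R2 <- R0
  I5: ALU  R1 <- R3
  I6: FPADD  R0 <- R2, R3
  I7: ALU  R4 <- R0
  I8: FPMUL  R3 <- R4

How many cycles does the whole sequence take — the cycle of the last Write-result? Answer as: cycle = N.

cycle 1: I1→FPADD
cycle 2: I1 RO | I2→ALU
cycle 5: I1 EX
cycle 6: I1 WR R3
cycle 7: I2 RO
cycle 8: I2 EX
cycle 9: I2 WR R1
cycle 10: I3→FPMUL
cycle 11: I3 RO | I4→ALU
cycle 12: I4 RO
cycle 13: I4 EX
cycle 14: I4 WR R2
cycle 16: I3 EX
cycle 17: I3 WR R1
cycle 18: I5→ALU
cycle 19: I5 RO | I6→FPADD
cycle 20: I5 EX | I6 RO
cycle 21: I5 WR R1
cycle 22: I7→ALU
cycle 23: I6 EX | I8→FPMUL
cycle 24: I6 WR R0
cycle 25: I7 RO
cycle 26: I7 EX
cycle 27: I7 WR R4
cycle 28: I8 RO
cycle 33: I8 EX
cycle 34: I8 WR R3

cycle = 34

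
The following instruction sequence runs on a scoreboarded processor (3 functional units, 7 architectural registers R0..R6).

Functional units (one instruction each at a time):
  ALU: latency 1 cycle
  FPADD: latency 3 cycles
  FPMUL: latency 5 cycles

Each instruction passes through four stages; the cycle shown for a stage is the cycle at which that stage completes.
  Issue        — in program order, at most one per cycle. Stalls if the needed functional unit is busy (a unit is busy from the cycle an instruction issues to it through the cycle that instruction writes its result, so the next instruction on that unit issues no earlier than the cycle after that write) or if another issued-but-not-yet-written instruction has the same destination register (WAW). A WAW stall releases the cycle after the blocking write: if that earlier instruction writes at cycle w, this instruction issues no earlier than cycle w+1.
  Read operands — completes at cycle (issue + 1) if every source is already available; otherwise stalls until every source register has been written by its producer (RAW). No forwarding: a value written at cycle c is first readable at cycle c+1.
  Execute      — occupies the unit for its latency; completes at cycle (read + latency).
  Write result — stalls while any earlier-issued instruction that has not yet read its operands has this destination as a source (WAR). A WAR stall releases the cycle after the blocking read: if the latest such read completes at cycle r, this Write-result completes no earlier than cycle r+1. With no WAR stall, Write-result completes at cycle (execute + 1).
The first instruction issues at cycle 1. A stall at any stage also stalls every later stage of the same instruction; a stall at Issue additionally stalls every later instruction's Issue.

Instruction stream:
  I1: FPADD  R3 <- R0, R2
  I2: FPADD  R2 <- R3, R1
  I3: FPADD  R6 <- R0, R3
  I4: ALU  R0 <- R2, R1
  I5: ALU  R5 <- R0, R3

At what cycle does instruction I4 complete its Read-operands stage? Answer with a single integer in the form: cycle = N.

I1: IS=1 RO=2 EX=5 WR=6
I2: IS=7 RO=8 EX=11 WR=12  [struct: FPADD busy until I1 writes@6]
I3: IS=13 RO=14 EX=17 WR=18  [struct: FPADD busy until I2 writes@12]
I4: IS=14 RO=15 EX=16 WR=17
I5: IS=18 RO=19 EX=20 WR=21  [struct: ALU busy until I4 writes@17]

cycle = 15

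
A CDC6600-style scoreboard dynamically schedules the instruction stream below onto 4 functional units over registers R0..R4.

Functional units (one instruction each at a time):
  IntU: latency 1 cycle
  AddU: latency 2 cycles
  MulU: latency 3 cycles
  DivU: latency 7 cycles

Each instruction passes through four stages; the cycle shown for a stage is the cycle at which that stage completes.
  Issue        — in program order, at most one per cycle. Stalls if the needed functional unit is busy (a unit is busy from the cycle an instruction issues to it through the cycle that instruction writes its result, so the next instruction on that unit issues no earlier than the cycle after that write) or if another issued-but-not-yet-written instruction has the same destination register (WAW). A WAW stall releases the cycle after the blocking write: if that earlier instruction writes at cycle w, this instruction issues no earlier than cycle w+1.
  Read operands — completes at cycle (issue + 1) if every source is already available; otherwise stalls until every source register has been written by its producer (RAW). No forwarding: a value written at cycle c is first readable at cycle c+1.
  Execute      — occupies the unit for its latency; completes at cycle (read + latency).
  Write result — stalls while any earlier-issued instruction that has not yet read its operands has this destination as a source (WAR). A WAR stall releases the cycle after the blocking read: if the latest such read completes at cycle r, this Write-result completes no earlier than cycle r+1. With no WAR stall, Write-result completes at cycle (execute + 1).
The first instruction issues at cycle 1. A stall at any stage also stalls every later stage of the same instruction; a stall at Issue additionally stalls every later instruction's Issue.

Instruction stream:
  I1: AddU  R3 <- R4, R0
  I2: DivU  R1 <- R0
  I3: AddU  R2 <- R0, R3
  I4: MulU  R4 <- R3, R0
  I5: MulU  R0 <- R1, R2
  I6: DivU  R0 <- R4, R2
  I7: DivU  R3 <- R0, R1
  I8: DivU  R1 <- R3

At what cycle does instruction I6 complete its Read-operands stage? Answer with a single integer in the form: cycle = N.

cycle = 20

c1: I1→AddU
c2: I1 RO | I2→DivU
c3: I2 RO
c4: I1 EX
c5: I1 WR R3
c6: I3→AddU
c7: I3 RO | I4→MulU
c8: I4 RO
c9: I3 EX
c10: I2 EX | I3 WR R2
c11: I2 WR R1 | I4 EX
c12: I4 WR R4
c13: I5→MulU
c14: I5 RO
c17: I5 EX
c18: I5 WR R0
c19: I6→DivU
c20: I6 RO
c27: I6 EX
c28: I6 WR R0
c29: I7→DivU
c30: I7 RO
c37: I7 EX
c38: I7 WR R3
c39: I8→DivU
c40: I8 RO
c47: I8 EX
c48: I8 WR R1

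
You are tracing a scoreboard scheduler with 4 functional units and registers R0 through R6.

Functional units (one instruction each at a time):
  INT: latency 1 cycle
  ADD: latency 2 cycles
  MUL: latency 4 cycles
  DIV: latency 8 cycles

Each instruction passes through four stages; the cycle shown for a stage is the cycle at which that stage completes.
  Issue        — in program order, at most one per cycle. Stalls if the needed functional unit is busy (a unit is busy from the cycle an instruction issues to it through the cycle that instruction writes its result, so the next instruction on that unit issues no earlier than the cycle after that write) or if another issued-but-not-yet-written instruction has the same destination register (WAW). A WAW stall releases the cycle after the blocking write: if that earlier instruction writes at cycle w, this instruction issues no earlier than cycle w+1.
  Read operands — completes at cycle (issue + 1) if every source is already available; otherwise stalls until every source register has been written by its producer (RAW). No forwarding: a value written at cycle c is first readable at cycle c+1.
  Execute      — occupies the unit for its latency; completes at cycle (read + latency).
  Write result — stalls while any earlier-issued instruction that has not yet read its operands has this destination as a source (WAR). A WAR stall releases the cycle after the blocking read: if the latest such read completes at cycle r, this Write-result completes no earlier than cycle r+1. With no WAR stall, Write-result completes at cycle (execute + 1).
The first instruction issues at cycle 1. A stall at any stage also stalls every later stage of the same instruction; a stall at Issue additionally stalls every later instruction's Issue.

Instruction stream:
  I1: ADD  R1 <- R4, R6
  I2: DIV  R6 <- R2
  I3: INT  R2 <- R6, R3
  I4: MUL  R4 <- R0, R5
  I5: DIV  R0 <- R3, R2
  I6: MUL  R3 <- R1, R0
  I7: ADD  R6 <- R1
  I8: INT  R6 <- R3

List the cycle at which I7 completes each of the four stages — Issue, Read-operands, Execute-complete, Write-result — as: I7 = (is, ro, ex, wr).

I7 = (15, 16, 18, 19)

I1 -> (1, 2, 4, 5)
I2 -> (2, 3, 11, 12)
I3 -> (3, 13, 14, 15)  // RAW R6: wait I2 write@12
I4 -> (4, 5, 9, 10)
I5 -> (13, 16, 24, 25)  // struct: DIV busy until I2 writes@12, RAW R2: wait I3 write@15
I6 -> (14, 26, 30, 31)  // RAW R0: wait I5 write@25
I7 -> (15, 16, 18, 19)
I8 -> (20, 32, 33, 34)  // WAW R6: wait I7 write@19, RAW R3: wait I6 write@31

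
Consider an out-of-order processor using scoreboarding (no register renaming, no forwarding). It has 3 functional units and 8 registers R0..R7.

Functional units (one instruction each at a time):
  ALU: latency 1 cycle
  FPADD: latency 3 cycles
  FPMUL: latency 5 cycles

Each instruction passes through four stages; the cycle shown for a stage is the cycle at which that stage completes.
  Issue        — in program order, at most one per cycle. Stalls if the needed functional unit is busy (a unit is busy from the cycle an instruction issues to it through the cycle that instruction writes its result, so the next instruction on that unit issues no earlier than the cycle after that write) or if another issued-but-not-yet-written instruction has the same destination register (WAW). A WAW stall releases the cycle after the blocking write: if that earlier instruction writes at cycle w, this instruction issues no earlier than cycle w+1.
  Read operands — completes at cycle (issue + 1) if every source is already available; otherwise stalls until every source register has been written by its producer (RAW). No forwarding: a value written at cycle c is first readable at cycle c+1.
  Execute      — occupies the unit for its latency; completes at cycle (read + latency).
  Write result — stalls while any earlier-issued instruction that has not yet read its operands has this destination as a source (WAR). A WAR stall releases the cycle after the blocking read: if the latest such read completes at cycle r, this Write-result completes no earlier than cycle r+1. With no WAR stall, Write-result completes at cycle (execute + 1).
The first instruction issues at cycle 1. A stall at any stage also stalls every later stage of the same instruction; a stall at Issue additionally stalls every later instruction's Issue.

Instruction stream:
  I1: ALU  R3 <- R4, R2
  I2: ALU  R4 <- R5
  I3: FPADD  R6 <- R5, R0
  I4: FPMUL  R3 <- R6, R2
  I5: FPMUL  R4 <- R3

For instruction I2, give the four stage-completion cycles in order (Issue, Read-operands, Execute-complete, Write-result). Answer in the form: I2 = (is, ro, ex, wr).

I2 = (5, 6, 7, 8)

I1: IS=1 RO=2 EX=3 WR=4
I2: IS=5 RO=6 EX=7 WR=8  [struct: ALU busy until I1 writes@4]
I3: IS=6 RO=7 EX=10 WR=11
I4: IS=7 RO=12 EX=17 WR=18  [RAW R6: wait I3 write@11]
I5: IS=19 RO=20 EX=25 WR=26  [struct: FPMUL busy until I4 writes@18]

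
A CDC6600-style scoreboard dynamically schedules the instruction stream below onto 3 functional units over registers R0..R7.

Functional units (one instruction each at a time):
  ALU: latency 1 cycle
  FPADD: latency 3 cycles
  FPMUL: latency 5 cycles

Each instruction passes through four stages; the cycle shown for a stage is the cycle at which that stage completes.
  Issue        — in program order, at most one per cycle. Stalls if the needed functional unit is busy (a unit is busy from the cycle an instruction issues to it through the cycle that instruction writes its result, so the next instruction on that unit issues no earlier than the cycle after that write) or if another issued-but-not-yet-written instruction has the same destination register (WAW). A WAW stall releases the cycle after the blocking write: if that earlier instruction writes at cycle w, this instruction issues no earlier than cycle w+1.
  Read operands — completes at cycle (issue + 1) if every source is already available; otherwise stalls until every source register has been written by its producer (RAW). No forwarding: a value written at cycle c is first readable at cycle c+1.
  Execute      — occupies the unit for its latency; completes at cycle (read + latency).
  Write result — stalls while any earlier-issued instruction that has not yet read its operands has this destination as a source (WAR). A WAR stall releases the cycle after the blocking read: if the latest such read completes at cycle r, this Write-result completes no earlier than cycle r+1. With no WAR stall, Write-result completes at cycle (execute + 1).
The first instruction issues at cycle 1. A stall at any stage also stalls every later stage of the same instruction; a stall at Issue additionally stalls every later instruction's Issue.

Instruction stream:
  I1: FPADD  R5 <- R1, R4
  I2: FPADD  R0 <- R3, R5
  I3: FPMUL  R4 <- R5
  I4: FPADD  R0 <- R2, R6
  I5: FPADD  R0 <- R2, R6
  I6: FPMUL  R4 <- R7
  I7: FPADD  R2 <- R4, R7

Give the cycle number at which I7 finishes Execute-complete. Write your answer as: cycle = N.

  I1 | 1 | 2 | 5 | 6
  I2 | 7 | 8 | 11 | 12   struct: FPADD busy until I1 writes@6
  I3 | 8 | 9 | 14 | 15
  I4 | 13 | 14 | 17 | 18   struct: FPADD busy until I2 writes@12
  I5 | 19 | 20 | 23 | 24   struct: FPADD busy until I4 writes@18
  I6 | 20 | 21 | 26 | 27
  I7 | 25 | 28 | 31 | 32   struct: FPADD busy until I5 writes@24 · RAW R4: wait I6 write@27

cycle = 31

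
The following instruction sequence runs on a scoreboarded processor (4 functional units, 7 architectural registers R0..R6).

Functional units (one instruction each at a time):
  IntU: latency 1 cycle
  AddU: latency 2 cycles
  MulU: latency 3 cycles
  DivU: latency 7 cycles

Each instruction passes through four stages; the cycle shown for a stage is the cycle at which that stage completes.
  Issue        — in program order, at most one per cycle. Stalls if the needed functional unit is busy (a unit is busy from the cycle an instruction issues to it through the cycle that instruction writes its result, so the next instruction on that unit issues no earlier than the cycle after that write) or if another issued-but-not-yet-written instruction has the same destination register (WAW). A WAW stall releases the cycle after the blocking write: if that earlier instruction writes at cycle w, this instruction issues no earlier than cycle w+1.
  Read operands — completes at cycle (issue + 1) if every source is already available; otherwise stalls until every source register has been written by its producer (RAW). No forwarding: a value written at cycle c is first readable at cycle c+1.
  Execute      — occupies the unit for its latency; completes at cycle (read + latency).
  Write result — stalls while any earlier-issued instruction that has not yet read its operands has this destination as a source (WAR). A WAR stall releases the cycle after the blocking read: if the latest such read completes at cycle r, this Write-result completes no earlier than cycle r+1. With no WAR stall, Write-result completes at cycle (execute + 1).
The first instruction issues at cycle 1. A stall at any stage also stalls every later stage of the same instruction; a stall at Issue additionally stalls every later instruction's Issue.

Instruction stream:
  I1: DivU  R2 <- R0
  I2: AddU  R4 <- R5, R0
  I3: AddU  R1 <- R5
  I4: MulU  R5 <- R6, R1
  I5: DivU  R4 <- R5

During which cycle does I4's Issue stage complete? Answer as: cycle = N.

I1: IS=1 RO=2 EX=9 WR=10
I2: IS=2 RO=3 EX=5 WR=6
I3: IS=7 RO=8 EX=10 WR=11  [struct: AddU busy until I2 writes@6]
I4: IS=8 RO=12 EX=15 WR=16  [RAW R1: wait I3 write@11]
I5: IS=11 RO=17 EX=24 WR=25  [struct: DivU busy until I1 writes@10; RAW R5: wait I4 write@16]

cycle = 8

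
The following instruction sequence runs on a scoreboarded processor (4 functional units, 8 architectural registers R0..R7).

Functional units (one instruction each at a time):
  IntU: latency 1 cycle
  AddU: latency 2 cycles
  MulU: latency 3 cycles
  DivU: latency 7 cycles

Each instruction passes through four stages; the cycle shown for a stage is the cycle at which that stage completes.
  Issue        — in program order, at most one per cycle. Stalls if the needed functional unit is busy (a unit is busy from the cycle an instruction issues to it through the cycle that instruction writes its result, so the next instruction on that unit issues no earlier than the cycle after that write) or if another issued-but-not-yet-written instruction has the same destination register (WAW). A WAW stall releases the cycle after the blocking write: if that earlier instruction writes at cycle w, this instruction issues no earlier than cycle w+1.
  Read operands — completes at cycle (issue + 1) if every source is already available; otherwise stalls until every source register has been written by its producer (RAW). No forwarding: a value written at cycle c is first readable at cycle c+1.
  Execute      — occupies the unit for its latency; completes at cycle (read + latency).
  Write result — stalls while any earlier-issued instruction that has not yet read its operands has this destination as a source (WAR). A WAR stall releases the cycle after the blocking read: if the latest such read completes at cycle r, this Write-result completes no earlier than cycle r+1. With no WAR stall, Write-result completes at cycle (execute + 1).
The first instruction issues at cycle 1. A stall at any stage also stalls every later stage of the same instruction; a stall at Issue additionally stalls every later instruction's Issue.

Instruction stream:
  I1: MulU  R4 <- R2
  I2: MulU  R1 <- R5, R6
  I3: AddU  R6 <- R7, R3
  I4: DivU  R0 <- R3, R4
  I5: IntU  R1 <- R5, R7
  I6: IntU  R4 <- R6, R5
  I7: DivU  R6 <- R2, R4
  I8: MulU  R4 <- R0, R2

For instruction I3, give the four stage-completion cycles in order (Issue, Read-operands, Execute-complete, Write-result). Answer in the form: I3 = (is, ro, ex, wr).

I3 = (8, 9, 11, 12)

1) issue 1, read 2, done 5, write 6
2) issue 7, read 8, done 11, write 12  <struct: MulU busy until I1 writes@6>
3) issue 8, read 9, done 11, write 12
4) issue 9, read 10, done 17, write 18
5) issue 13, read 14, done 15, write 16  <WAW R1: wait I2 write@12>
6) issue 17, read 18, done 19, write 20  <struct: IntU busy until I5 writes@16>
7) issue 19, read 21, done 28, write 29  <struct: DivU busy until I4 writes@18 / RAW R4: wait I6 write@20>
8) issue 21, read 22, done 25, write 26  <WAW R4: wait I6 write@20>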